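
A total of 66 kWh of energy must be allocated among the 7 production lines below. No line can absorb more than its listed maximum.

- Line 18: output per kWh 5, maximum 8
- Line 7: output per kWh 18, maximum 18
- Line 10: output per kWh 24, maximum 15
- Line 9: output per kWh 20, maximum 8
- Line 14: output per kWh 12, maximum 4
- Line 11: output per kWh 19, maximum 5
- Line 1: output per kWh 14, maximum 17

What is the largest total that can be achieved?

Rank by output per kWh: Line 10 24 > Line 9 20 > Line 11 19 > Line 7 18 > Line 1 14 > Line 14 12 > Line 18 5.
Line 10 takes 15 to reach its cap of 15 → 51 left.
Line 9 takes 8 to reach its cap of 8 → 43 left.
Line 11 takes 5 to reach its cap of 5 → 38 left.
Line 7 takes 18 to reach its cap of 18 → 20 left.
Line 1: +17 to 17 (cap) → 3 left.
Line 14 has room for 4 but only 3 remain, so it gets 3.
Total = 18×18 + 24×15 + 20×8 + 12×3 + 19×5 + 14×17 = 1213.

1213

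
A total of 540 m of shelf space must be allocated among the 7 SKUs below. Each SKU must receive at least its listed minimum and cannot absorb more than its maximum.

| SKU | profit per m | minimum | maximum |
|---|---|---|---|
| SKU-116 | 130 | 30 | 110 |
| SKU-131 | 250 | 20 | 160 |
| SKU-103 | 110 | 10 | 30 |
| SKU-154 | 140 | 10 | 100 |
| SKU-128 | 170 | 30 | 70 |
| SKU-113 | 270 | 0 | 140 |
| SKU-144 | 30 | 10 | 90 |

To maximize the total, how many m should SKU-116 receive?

50

Meeting every minimum uses 30+20+10+10+30+0+10 = 110 m, leaving 430.
Rank by profit per m: SKU-113 270 > SKU-131 250 > SKU-128 170 > SKU-154 140 > SKU-116 130 > SKU-103 110 > SKU-144 30.
SKU-113: +140 to 140 (cap) — 290 left.
SKU-131 takes 140 more to reach its cap of 160 — 150 left.
SKU-128 takes 40 more to reach its cap of 70 — 110 left.
SKU-154 takes 90 more to reach its cap of 100 — 20 left.
Only 20 left; SKU-116 takes them to reach 50.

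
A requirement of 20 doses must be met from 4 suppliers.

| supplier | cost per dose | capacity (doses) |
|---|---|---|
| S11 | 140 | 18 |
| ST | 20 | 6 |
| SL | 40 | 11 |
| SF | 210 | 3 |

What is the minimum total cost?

980

Fill from the cheapest supplier first.
ST (20): use full 6 ; 14 doses to go.
Take 11 from SL at 40 ; need 3 more.
S11 at 140: take 3 of its 18 ; requirement met.
SF: unused.
Cost = 6×20 + 11×40 + 3×140 = 980.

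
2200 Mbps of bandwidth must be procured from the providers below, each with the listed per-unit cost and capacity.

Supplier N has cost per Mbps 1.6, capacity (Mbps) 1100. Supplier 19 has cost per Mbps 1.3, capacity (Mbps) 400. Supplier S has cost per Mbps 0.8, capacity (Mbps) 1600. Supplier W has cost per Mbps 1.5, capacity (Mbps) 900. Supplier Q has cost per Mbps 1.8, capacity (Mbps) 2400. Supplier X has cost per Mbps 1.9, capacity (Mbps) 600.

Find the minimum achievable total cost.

2100

Use providers in increasing cost order.
Supplier S (0.8): use full 1600 ; 600 Mbps to go.
Take 400 from Supplier 19 at 1.3 ; need 200 more.
Supplier W (1.5): take the remaining 200 ; done.
Supplier N, Supplier Q, Supplier X: unused.
Cost = 1600×0.8 + 400×1.3 + 200×1.5 = 2100.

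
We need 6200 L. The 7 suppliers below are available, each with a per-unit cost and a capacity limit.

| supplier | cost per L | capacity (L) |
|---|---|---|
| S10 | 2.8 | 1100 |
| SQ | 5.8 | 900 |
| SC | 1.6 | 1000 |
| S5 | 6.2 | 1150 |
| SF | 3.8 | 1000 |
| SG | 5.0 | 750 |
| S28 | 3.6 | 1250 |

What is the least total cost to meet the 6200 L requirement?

23190

Fill from the cheapest supplier first.
SC (1.6): use full 1000 — 5200 L to go.
S10 (2.8): use full 1100 — 4100 L to go.
Take 1250 from S28 at 3.6 — need 2850 more.
Take 1000 from SF at 3.8 — need 1850 more.
SG at 5.0: take all 750 L — 1100 still needed.
SQ at 5.8: take all 900 L — 200 still needed.
S5 at 6.2: take 200 of its 1150 — requirement met.
Cost = 1000×1.6 + 1100×2.8 + 1250×3.6 + 1000×3.8 + 750×5.0 + 900×5.8 + 200×6.2 = 23190.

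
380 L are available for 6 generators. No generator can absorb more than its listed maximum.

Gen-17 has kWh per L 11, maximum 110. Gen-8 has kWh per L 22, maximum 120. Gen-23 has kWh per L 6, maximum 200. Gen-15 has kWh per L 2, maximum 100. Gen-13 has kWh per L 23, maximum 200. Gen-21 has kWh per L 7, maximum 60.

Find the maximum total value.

7900

Highest kWh per L first: Gen-13 23 > Gen-8 22 > Gen-17 11 > Gen-21 7 > Gen-23 6 > Gen-15 2.
Gen-13: +200 to 200 (cap) — 180 left.
Gen-8 takes 120 to reach its cap of 120 — 60 left.
Gen-17 has room for 110 but only 60 remain, so it gets 60.
Total = 11×60 + 22×120 + 23×200 = 7900.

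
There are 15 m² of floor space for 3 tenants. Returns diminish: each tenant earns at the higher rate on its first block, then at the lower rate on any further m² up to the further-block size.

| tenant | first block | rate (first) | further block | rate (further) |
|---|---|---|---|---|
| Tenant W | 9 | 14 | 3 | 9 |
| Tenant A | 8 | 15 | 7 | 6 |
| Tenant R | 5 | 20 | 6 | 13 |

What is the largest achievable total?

Order all 6 blocks by rate: Tenant R/T1 20 > Tenant A/T1 15 > Tenant W/T1 14 > Tenant R/T2 13 > Tenant W/T2 9 > Tenant A/T2 6.
Tenant R/T1 (20): +5 ; 10 left.
Tenant A/T1 (15): +8 ; 2 left.
Tenant W T1 at 14: only 2 left, fill 2.
Total = 20×5 + 15×8 + 14×2 = 248.

248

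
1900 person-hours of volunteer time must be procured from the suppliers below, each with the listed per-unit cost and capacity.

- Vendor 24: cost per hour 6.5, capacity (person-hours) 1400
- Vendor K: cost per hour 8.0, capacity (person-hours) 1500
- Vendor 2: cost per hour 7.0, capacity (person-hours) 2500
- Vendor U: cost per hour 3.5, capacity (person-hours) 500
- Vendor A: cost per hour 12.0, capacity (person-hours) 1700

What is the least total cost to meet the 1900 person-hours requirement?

Use suppliers in increasing cost order.
Vendor U (3.5): use full 500 → 1400 person-hours to go.
Vendor 24 (6.5): use full 1400 → 0 person-hours to go.
Vendor 2, Vendor K, Vendor A: unused.
Cost = 500×3.5 + 1400×6.5 = 10850.

10850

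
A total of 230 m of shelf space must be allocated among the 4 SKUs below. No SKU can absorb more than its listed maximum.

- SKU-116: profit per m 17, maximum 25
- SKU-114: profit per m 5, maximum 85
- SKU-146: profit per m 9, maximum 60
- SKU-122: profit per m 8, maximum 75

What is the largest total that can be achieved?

1915

Rank by profit per m: SKU-116 17 > SKU-146 9 > SKU-122 8 > SKU-114 5.
SKU-116 takes 25 to reach its cap of 25 — 205 left.
Give SKU-146 60 to hit its cap of 60 — 145 left.
Give SKU-122 75 to hit its cap of 75 — 70 left.
SKU-114 has room for 85 but only 70 remain, so it gets 70.
Total = 17×25 + 5×70 + 9×60 + 8×75 = 1915.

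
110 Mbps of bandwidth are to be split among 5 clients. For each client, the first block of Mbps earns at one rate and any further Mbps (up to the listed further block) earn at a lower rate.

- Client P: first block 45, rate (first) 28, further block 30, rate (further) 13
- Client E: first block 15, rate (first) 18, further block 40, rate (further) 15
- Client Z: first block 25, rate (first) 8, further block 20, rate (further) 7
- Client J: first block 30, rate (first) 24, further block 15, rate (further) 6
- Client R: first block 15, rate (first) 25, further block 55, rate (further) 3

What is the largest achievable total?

2700

Rank every tier by rate: Client P/first 28 > Client R/first 25 > Client J/first 24 > Client E/first 18 > Client E/second 15 > Client P/second 13 > Client Z/first 8 > Client Z/second 7 > Client J/second 6 > Client R/second 3.
Client P first at 28: fill all 45 ; 65 left.
Fill Client R first block (15 at 25) ; 50 left.
Client J first at 24: fill all 30 ; 20 left.
Fill Client E first block (15 at 18) ; 5 left.
Client E/second: +5 of 40 at 15; pool empty.
Total = 28×45 + 25×15 + 24×30 + 18×15 + 15×5 = 2700.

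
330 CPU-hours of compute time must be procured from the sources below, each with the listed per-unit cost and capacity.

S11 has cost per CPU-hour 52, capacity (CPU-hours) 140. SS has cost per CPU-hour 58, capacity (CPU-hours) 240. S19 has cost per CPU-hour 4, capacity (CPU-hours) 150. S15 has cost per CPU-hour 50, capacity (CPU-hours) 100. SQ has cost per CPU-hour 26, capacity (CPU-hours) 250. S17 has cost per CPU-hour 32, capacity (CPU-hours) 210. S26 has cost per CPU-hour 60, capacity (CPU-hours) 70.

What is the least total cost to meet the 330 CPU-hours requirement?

5280

Use sources in increasing cost order.
S19 (4): use full 150 — 180 CPU-hours to go.
SQ at 26: take 180 of its 250 — requirement met.
S17, S15, S11, SS, S26: unused.
Cost = 150×4 + 180×26 = 5280.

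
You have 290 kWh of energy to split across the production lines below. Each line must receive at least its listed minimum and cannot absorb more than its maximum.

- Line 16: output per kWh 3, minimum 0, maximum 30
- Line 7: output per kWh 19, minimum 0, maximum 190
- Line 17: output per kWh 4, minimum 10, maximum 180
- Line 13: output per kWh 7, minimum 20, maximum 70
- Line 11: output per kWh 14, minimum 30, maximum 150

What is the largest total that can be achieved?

4770

Meeting every minimum uses 0+0+10+20+30 = 60 kWh, leaving 230.
Rank by output per kWh: Line 7 19 > Line 11 14 > Line 13 7 > Line 17 4 > Line 16 3.
Line 7: +190 to 190 (cap) ; 40 left.
Line 11: +40 (room for 120) → 70. Pool exhausted.
Total = 19×190 + 4×10 + 7×20 + 14×70 = 4770.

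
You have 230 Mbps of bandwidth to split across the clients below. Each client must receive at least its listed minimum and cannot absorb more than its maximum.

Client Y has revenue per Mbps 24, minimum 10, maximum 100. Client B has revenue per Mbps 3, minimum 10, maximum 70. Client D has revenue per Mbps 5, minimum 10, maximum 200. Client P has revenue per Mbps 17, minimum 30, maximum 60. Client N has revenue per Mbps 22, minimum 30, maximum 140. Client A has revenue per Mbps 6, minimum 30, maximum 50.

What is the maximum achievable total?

Meeting every minimum uses 10+10+10+30+30+30 = 120 Mbps, leaving 110.
Highest revenue per Mbps first: Client Y 24 > Client N 22 > Client P 17 > Client A 6 > Client D 5 > Client B 3.
Client Y: +90 to 100 (cap) — 20 left.
Client N has room for 110 more but only 20 remain, so it gets 50.
Total = 24×100 + 3×10 + 5×10 + 17×30 + 22×50 + 6×30 = 4270.

4270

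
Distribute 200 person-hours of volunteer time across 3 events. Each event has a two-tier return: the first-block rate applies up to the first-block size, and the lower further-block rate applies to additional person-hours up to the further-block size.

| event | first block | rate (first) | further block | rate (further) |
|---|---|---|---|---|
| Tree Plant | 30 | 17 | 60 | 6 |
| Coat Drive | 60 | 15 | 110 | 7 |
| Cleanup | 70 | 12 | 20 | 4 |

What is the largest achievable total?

2530

Rank every tier by rate: Tree Plant/tier1 17 > Coat Drive/tier1 15 > Cleanup/tier1 12 > Coat Drive/tier2 7 > Tree Plant/tier2 6 > Cleanup/tier2 4.
Fill Tree Plant tier1 block (30 at 17) → 170 left.
Coat Drive/tier1 (15): +60 → 110 left.
Fill Cleanup tier1 block (70 at 12) → 40 left.
40 remain; put them into Coat Drive tier2 at 7.
Total = 17×30 + 15×60 + 12×70 + 7×40 = 2530.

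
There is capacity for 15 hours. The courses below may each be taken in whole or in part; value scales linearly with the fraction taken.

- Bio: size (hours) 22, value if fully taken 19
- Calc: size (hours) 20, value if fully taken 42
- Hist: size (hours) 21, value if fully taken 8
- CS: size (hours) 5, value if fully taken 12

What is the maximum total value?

33

Best value per unit of size first: CS 12/5≈2.4, Calc 42/20≈2.1, Bio 19/22≈0.864, Hist 8/21≈0.381.
Take all of CS (5 hours, value 12) ; 10 hours left.
Only 10 hours remain; take 10/20 of Calc for value 42×10/20 = 21.
Total value = 33.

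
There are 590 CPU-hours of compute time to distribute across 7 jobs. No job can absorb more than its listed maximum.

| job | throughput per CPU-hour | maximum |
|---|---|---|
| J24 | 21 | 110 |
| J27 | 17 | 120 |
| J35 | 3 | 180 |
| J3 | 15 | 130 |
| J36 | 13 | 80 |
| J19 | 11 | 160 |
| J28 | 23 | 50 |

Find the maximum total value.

9590

Highest throughput per CPU-hour first: J28 23 > J24 21 > J27 17 > J3 15 > J36 13 > J19 11 > J35 3.
J28: +50 to 50 (cap) ; 540 left.
J24 takes 110 to reach its cap of 110 ; 430 left.
Give J27 120 to hit its cap of 120 ; 310 left.
J3 takes 130 to reach its cap of 130 ; 180 left.
J36 takes 80 to reach its cap of 80 ; 100 left.
J19: +100 (room for 160) → 100. Pool exhausted.
Total = 21×110 + 17×120 + 15×130 + 13×80 + 11×100 + 23×50 = 9590.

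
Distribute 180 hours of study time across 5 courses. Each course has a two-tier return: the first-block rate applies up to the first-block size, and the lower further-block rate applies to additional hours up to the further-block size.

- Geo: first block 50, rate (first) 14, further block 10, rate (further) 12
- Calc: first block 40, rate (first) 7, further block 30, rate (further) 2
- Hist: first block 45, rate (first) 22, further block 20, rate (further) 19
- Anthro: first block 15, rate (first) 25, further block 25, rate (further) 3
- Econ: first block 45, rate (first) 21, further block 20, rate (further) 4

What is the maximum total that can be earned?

3450

Treat each block as its own option and order by rate: Anthro/first 25 > Hist/first 22 > Econ/first 21 > Hist/second 19 > Geo/first 14 > Geo/second 12 > Calc/first 7 > Econ/second 4 > Anthro/second 3 > Calc/second 2.
Anthro first at 25: fill all 15 → 165 left.
Hist first at 22: fill all 45 → 120 left.
Fill Econ first block (45 at 21) → 75 left.
Hist second at 19: fill all 20 → 55 left.
Geo/first (14): +50 → 5 left.
Geo/second: +5 of 10 at 12; pool empty.
Total = 25×15 + 22×45 + 21×45 + 19×20 + 14×50 + 12×5 = 3450.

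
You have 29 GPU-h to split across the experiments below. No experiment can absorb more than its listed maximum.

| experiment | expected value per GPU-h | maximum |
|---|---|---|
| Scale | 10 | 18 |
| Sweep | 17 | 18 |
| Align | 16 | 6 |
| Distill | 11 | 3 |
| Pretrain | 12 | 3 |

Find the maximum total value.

Rank by expected value per GPU-h: Sweep 17 > Align 16 > Pretrain 12 > Distill 11 > Scale 10.
Sweep: +18 to 18 (cap) ; 11 left.
Give Align 6 to hit its cap of 6 ; 5 left.
Pretrain takes 3 to reach its cap of 3 ; 2 left.
Distill has room for 3 but only 2 remain, so it gets 2.
Total = 17×18 + 16×6 + 11×2 + 12×3 = 460.

460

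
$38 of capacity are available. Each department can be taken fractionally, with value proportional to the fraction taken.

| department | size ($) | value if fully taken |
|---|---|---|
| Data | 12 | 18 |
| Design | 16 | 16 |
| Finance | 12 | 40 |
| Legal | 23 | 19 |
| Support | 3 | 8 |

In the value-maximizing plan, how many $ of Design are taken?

Rank by value-to-size ratio: Finance 40/12≈3.33, Support 8/3≈2.67, Data 18/12≈1.5, Design 16/16≈1, Legal 19/23≈0.826.
Finance: take in full, 12 $ for value 40 ; 26 left.
All 3 $ of Support fit (value 8) ; 23 remain.
Data: take in full, 12 $ for value 18 ; 11 left.
Fill the last 11 $ with part of Design: 11/16 of it earns 11.

11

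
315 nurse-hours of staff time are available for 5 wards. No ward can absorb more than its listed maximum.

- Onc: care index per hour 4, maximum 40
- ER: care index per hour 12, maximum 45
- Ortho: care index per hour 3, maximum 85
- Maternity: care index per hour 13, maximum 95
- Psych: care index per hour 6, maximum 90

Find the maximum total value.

Rank by care index per hour: Maternity 13 > ER 12 > Psych 6 > Onc 4 > Ortho 3.
Maternity: +95 to 95 (cap) — 220 left.
Give ER 45 to hit its cap of 45 — 175 left.
Psych takes 90 to reach its cap of 90 — 85 left.
Onc takes 40 to reach its cap of 40 — 45 left.
Ortho: +45 (room for 85) → 45. Pool exhausted.
Total = 4×40 + 12×45 + 3×45 + 13×95 + 6×90 = 2610.

2610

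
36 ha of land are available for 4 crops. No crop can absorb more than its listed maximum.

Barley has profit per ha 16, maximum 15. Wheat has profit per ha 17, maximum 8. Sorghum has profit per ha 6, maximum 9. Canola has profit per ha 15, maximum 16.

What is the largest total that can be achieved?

571

Highest profit per ha first: Wheat 17 > Barley 16 > Canola 15 > Sorghum 6.
Wheat takes 8 to reach its cap of 8 → 28 left.
Barley takes 15 to reach its cap of 15 → 13 left.
Canola: +13 (room for 16) → 13. Pool exhausted.
Total = 16×15 + 17×8 + 15×13 = 571.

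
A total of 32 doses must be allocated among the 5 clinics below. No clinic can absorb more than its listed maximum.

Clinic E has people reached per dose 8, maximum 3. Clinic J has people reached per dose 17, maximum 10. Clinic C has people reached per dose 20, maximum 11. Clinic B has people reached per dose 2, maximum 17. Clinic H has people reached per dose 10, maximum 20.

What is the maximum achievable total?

Highest people reached per dose first: Clinic C 20 > Clinic J 17 > Clinic H 10 > Clinic E 8 > Clinic B 2.
Give Clinic C 11 to hit its cap of 11 → 21 left.
Give Clinic J 10 to hit its cap of 10 → 11 left.
Only 11 left; Clinic H takes them to reach 11.
Total = 17×10 + 20×11 + 10×11 = 500.

500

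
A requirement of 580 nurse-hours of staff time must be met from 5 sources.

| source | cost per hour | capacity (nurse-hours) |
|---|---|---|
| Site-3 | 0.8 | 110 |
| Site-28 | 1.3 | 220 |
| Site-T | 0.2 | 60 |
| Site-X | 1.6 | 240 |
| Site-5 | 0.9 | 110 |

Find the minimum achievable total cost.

Fill from the cheapest source first.
Take 60 from Site-T at 0.2 → need 520 more.
Site-3 (0.8): use full 110 → 410 nurse-hours to go.
Site-5 (0.9): use full 110 → 300 nurse-hours to go.
Site-28 at 1.3: take all 220 nurse-hours → 80 still needed.
Site-X at 1.6: take 80 of its 240 → requirement met.
Cost = 60×0.2 + 110×0.8 + 110×0.9 + 220×1.3 + 80×1.6 = 613.

613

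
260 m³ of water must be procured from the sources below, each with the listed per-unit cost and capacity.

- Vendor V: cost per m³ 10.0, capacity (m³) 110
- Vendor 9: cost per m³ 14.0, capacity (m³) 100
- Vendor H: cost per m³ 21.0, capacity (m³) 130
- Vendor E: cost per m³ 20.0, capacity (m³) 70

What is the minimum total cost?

Use sources in increasing cost order.
Take 110 from Vendor V at 10.0 ; need 150 more.
Take 100 from Vendor 9 at 14.0 ; need 50 more.
Vendor E (20.0): take the remaining 50 ; done.
Vendor H: unused.
Cost = 110×10.0 + 100×14.0 + 50×20.0 = 3500.

3500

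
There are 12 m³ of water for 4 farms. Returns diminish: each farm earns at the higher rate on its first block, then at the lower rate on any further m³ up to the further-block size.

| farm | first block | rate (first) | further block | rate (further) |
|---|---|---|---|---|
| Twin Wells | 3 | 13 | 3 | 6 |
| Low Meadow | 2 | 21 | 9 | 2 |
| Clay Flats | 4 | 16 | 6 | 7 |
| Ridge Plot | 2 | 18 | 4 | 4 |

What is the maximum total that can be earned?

188

Rank every tier by rate: Low Meadow/tier1 21 > Ridge Plot/tier1 18 > Clay Flats/tier1 16 > Twin Wells/tier1 13 > Clay Flats/tier2 7 > Twin Wells/tier2 6 > Ridge Plot/tier2 4 > Low Meadow/tier2 2.
Fill Low Meadow tier1 block (2 at 21) ; 10 left.
Fill Ridge Plot tier1 block (2 at 18) ; 8 left.
Clay Flats/tier1 (16): +4 ; 4 left.
Twin Wells tier1 at 13: fill all 3 ; 1 left.
Clay Flats/tier2: +1 of 6 at 7; pool empty.
Total = 21×2 + 18×2 + 16×4 + 13×3 + 7×1 = 188.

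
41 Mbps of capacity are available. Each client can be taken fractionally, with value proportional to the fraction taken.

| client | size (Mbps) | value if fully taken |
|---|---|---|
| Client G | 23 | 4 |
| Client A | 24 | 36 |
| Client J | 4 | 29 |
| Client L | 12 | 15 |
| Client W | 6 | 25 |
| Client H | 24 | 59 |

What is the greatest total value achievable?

Best value per unit of size first: Client J 29/4≈7.25, Client W 25/6≈4.17, Client H 59/24≈2.46, Client A 36/24≈1.5, Client L 15/12≈1.25, Client G 4/23≈0.174.
Client J: take in full, 4 Mbps for value 29 ; 37 left.
All 6 Mbps of Client W fit (value 25) ; 31 remain.
Take all of Client H (24 Mbps, value 59) ; 7 Mbps left.
Fill the last 7 Mbps with part of Client A: 7/24 of it earns 10.5.
Total value = 123.5.

123.5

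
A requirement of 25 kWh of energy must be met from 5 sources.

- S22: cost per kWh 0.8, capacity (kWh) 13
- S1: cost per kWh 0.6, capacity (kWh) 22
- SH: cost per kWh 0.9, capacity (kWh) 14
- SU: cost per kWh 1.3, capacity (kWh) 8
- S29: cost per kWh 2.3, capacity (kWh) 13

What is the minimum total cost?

Fill from the cheapest source first.
S1 (0.6): use full 22 — 3 kWh to go.
S22 at 0.8: take 3 of its 13 — requirement met.
SH, SU, S29: unused.
Cost = 22×0.6 + 3×0.8 = 15.6.

15.6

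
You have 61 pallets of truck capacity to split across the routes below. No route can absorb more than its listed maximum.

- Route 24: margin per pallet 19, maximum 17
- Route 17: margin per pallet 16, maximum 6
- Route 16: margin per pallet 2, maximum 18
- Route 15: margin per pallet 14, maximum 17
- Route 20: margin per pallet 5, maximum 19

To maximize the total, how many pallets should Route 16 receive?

Order the routes by margin per pallet: Route 24 19 > Route 17 16 > Route 15 14 > Route 20 5 > Route 16 2.
Route 24: +17 to 17 (cap) — 44 left.
Route 17: +6 to 6 (cap) — 38 left.
Route 15: +17 to 17 (cap) — 21 left.
Route 20: +19 to 19 (cap) — 2 left.
Route 16 has room for 18 but only 2 remain, so it gets 2.

2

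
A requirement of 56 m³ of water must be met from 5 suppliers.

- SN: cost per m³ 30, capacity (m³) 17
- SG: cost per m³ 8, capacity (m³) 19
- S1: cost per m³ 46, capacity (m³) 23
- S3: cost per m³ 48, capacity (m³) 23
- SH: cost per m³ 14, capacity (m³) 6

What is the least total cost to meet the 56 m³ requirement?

Cheapest first:
Take 19 from SG at 8 ; need 37 more.
Take 6 from SH at 14 ; need 31 more.
Take 17 from SN at 30 ; need 14 more.
S1 at 46: take 14 of its 23 ; requirement met.
S3: unused.
Cost = 19×8 + 6×14 + 17×30 + 14×46 = 1390.

1390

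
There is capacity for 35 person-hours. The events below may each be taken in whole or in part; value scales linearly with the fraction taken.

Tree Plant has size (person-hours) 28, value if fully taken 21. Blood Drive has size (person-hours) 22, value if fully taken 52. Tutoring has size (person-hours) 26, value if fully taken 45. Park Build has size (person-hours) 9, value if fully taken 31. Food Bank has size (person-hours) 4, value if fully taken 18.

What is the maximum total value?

Sort by value density: Food Bank 18/4≈4.5, Park Build 31/9≈3.44, Blood Drive 52/22≈2.36, Tutoring 45/26≈1.73, Tree Plant 21/28≈0.75.
Food Bank: take in full, 4 person-hours for value 18 ; 31 left.
Park Build: take in full, 9 person-hours for value 31 ; 22 left.
Blood Drive: take in full, 22 person-hours for value 52 ; 0 left.
Total value = 101.

101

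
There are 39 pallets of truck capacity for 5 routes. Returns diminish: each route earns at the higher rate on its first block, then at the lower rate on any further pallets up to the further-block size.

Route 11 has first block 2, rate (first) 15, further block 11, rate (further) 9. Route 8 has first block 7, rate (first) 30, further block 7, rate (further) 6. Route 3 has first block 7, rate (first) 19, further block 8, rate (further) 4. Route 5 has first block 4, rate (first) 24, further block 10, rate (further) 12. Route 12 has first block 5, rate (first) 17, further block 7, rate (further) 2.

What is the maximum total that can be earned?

Rank every tier by rate: Route 8/tier1 30 > Route 5/tier1 24 > Route 3/tier1 19 > Route 12/tier1 17 > Route 11/tier1 15 > Route 5/tier2 12 > Route 11/tier2 9 > Route 8/tier2 6 > Route 3/tier2 4 > Route 12/tier2 2.
Route 8/tier1 (30): +7 → 32 left.
Route 5 tier1 at 24: fill all 4 → 28 left.
Route 3/tier1 (19): +7 → 21 left.
Fill Route 12 tier1 block (5 at 17) → 16 left.
Route 11/tier1 (15): +2 → 14 left.
Route 5/tier2 (12): +10 → 4 left.
Route 11/tier2: +4 of 11 at 9; pool empty.
Total = 30×7 + 24×4 + 19×7 + 17×5 + 15×2 + 12×10 + 9×4 = 710.

710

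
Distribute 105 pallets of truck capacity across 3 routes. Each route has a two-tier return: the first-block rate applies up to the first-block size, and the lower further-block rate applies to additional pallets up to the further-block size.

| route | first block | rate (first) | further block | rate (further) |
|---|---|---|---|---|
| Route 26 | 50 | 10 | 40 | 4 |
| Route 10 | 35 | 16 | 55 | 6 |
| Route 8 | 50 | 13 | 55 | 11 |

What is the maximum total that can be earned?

Treat each block as its own option and order by rate: Route 10/first 16 > Route 8/first 13 > Route 8/second 11 > Route 26/first 10 > Route 10/second 6 > Route 26/second 4.
Fill Route 10 first block (35 at 16) ; 70 left.
Fill Route 8 first block (50 at 13) ; 20 left.
Route 8/second: +20 of 55 at 11; pool empty.
Total = 16×35 + 13×50 + 11×20 = 1430.

1430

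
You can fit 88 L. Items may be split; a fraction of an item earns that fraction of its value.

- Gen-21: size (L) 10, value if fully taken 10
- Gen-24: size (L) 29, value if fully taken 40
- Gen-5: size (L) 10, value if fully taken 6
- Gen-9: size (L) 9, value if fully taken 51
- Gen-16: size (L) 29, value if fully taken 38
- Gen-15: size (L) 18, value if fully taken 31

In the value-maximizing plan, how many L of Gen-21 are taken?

3

Rank by value-to-size ratio: Gen-9 51/9≈5.67, Gen-15 31/18≈1.72, Gen-24 40/29≈1.38, Gen-16 38/29≈1.31, Gen-21 10/10≈1, Gen-5 6/10≈0.6.
Take all of Gen-9 (9 L, value 51) — 79 L left.
Take all of Gen-15 (18 L, value 31) — 61 L left.
All 29 L of Gen-24 fit (value 40) — 32 remain.
All 29 L of Gen-16 fit (value 38) — 3 remain.
Fill the last 3 L with part of Gen-21: 3/10 of it earns 3.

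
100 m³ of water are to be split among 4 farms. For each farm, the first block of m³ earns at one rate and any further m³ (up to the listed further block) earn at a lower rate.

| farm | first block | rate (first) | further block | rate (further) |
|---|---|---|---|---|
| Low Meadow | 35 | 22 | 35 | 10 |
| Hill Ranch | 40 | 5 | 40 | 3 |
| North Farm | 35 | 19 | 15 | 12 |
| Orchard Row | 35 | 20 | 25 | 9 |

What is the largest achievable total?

2040

Treat each block as its own option and order by rate: Low Meadow/first 22 > Orchard Row/first 20 > North Farm/first 19 > North Farm/second 12 > Low Meadow/second 10 > Orchard Row/second 9 > Hill Ranch/first 5 > Hill Ranch/second 3.
Low Meadow/first (22): +35 → 65 left.
Orchard Row/first (20): +35 → 30 left.
30 remain; put them into North Farm first at 19.
Total = 22×35 + 20×35 + 19×30 = 2040.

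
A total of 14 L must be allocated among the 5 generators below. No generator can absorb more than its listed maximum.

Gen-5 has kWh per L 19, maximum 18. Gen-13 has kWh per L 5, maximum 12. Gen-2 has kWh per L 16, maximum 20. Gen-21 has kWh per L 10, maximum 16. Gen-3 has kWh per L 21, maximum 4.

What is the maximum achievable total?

274

Order the generators by kWh per L: Gen-3 21 > Gen-5 19 > Gen-2 16 > Gen-21 10 > Gen-13 5.
Give Gen-3 4 to hit its cap of 4 — 10 left.
Gen-5: +10 (room for 18) → 10. Pool exhausted.
Total = 19×10 + 21×4 = 274.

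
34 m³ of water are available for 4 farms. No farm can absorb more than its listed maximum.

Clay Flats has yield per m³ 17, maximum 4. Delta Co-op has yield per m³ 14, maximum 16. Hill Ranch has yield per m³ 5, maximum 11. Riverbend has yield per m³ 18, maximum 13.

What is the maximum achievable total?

Rank by yield per m³: Riverbend 18 > Clay Flats 17 > Delta Co-op 14 > Hill Ranch 5.
Give Riverbend 13 to hit its cap of 13 — 21 left.
Give Clay Flats 4 to hit its cap of 4 — 17 left.
Delta Co-op takes 16 to reach its cap of 16 — 1 left.
Hill Ranch: +1 (room for 11) → 1. Pool exhausted.
Total = 17×4 + 14×16 + 5×1 + 18×13 = 531.

531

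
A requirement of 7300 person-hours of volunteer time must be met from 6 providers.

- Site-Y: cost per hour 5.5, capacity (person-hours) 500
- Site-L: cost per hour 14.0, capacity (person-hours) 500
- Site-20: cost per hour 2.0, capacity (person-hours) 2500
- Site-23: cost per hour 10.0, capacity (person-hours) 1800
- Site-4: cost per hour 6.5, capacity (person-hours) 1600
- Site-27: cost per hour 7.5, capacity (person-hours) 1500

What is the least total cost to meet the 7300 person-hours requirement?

41400

Use providers in increasing cost order.
Take 2500 from Site-20 at 2.0 → need 4800 more.
Take 500 from Site-Y at 5.5 → need 4300 more.
Take 1600 from Site-4 at 6.5 → need 2700 more.
Site-27 (7.5): use full 1500 → 1200 person-hours to go.
Site-23 (10.0): take the remaining 1200 → done.
Site-L: unused.
Cost = 2500×2.0 + 500×5.5 + 1600×6.5 + 1500×7.5 + 1200×10.0 = 41400.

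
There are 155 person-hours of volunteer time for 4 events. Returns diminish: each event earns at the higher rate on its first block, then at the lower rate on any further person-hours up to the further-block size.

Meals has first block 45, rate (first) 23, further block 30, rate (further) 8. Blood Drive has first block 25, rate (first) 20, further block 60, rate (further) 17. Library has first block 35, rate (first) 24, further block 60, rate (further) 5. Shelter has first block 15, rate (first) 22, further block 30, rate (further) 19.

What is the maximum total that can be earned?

Rank every tier by rate: Library/T1 24 > Meals/T1 23 > Shelter/T1 22 > Blood Drive/T1 20 > Shelter/T2 19 > Blood Drive/T2 17 > Meals/T2 8 > Library/T2 5.
Library T1 at 24: fill all 35 ; 120 left.
Meals T1 at 23: fill all 45 ; 75 left.
Fill Shelter T1 block (15 at 22) ; 60 left.
Fill Blood Drive T1 block (25 at 20) ; 35 left.
Shelter T2 at 19: fill all 30 ; 5 left.
Blood Drive/T2: +5 of 60 at 17; pool empty.
Total = 24×35 + 23×45 + 22×15 + 20×25 + 19×30 + 17×5 = 3360.

3360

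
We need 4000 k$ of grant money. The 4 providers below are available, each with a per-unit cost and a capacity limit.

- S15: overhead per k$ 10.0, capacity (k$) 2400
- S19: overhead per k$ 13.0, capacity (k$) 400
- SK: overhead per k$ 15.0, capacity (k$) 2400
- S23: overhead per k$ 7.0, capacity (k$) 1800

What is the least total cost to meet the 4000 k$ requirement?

34600

Use providers in increasing cost order.
S23 (7.0): use full 1800 → 2200 k$ to go.
S15 at 10.0: take 2200 of its 2400 → requirement met.
S19, SK: unused.
Cost = 1800×7.0 + 2200×10.0 = 34600.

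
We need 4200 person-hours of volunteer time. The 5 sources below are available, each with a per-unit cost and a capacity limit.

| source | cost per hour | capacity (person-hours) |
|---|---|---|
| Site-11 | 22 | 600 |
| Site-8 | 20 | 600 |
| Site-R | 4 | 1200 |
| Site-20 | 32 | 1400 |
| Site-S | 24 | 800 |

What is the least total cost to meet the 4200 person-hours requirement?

Fill from the cheapest source first.
Site-R (4): use full 1200 → 3000 person-hours to go.
Site-8 at 20: take all 600 person-hours → 2400 still needed.
Take 600 from Site-11 at 22 → need 1800 more.
Site-S (24): use full 800 → 1000 person-hours to go.
Take 1000 from Site-20 at 32 to finish.
Cost = 1200×4 + 600×20 + 600×22 + 800×24 + 1000×32 = 81200.

81200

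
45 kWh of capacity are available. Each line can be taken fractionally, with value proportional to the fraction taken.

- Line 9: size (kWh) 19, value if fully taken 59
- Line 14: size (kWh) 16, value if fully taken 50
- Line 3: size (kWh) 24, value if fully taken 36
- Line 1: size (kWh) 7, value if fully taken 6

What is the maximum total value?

Best value per unit of size first: Line 14 50/16≈3.12, Line 9 59/19≈3.11, Line 3 36/24≈1.5, Line 1 6/7≈0.857.
Line 14: take in full, 16 kWh for value 50 → 29 left.
All 19 kWh of Line 9 fit (value 59) → 10 remain.
Only 10 kWh remain; take 10/24 of Line 3 for value 36×10/24 = 15.
Total value = 124.

124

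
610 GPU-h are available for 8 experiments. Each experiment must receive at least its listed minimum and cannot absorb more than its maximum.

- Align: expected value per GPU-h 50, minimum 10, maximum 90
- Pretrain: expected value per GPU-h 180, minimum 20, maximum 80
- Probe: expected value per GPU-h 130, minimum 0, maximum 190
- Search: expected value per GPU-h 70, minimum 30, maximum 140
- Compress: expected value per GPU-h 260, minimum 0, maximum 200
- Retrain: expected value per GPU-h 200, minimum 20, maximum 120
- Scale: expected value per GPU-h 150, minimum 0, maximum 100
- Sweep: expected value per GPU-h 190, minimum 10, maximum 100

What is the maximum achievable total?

122500

Meeting every minimum uses 10+20+0+30+0+20+0+10 = 90 GPU-h, leaving 520.
Rank by expected value per GPU-h: Compress 260 > Retrain 200 > Sweep 190 > Pretrain 180 > Scale 150 > Probe 130 > Search 70 > Align 50.
Compress takes 200 more to reach its cap of 200 ; 320 left.
Retrain takes 100 more to reach its cap of 120 ; 220 left.
Sweep takes 90 more to reach its cap of 100 ; 130 left.
Pretrain: +60 to 80 (cap) ; 70 left.
Scale: +70 (room for 100) → 70. Pool exhausted.
Total = 50×10 + 180×80 + 70×30 + 260×200 + 200×120 + 150×70 + 190×100 = 122500.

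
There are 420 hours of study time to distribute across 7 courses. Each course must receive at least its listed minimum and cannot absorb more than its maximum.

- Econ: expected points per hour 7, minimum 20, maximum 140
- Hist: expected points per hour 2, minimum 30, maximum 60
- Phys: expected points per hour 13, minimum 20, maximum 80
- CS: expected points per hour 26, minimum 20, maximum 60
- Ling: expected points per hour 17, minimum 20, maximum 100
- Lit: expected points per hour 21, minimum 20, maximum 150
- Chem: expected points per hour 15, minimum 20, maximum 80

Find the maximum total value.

7470

Meeting every minimum uses 20+30+20+20+20+20+20 = 150 hours, leaving 270.
Highest expected points per hour first: CS 26 > Lit 21 > Ling 17 > Chem 15 > Phys 13 > Econ 7 > Hist 2.
Give CS 40 more to hit its cap of 60 — 230 left.
Give Lit 130 more to hit its cap of 150 — 100 left.
Ling takes 80 more to reach its cap of 100 — 20 left.
Chem has room for 60 more but only 20 remain, so it gets 40.
Total = 7×20 + 2×30 + 13×20 + 26×60 + 17×100 + 21×150 + 15×40 = 7470.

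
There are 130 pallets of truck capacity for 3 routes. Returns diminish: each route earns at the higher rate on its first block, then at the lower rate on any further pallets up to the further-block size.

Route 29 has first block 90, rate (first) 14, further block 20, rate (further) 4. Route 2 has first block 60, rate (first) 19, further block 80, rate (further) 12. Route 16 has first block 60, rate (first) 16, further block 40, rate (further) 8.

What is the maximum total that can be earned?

2240

Treat each block as its own option and order by rate: Route 2/first 19 > Route 16/first 16 > Route 29/first 14 > Route 2/second 12 > Route 16/second 8 > Route 29/second 4.
Fill Route 2 first block (60 at 19) → 70 left.
Route 16/first (16): +60 → 10 left.
Route 29 first at 14: only 10 left, fill 10.
Total = 19×60 + 16×60 + 14×10 = 2240.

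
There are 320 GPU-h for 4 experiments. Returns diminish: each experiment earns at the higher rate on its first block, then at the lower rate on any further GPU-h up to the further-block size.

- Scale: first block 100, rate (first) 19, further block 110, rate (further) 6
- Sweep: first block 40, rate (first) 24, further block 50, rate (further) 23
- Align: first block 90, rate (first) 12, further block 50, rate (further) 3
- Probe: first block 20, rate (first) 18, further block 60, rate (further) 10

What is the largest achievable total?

Rank every tier by rate: Sweep/T1 24 > Sweep/T2 23 > Scale/T1 19 > Probe/T1 18 > Align/T1 12 > Probe/T2 10 > Scale/T2 6 > Align/T2 3.
Fill Sweep T1 block (40 at 24) — 280 left.
Sweep T2 at 23: fill all 50 — 230 left.
Scale T1 at 19: fill all 100 — 130 left.
Probe T1 at 18: fill all 20 — 110 left.
Fill Align T1 block (90 at 12) — 20 left.
20 remain; put them into Probe T2 at 10.
Total = 24×40 + 23×50 + 19×100 + 18×20 + 12×90 + 10×20 = 5650.

5650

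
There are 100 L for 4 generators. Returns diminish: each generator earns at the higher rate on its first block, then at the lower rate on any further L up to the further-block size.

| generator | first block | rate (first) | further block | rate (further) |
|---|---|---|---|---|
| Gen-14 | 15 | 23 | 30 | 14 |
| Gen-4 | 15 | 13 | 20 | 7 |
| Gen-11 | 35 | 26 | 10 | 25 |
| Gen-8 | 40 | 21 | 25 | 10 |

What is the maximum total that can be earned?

Treat each block as its own option and order by rate: Gen-11/T1 26 > Gen-11/T2 25 > Gen-14/T1 23 > Gen-8/T1 21 > Gen-14/T2 14 > Gen-4/T1 13 > Gen-8/T2 10 > Gen-4/T2 7.
Gen-11 T1 at 26: fill all 35 → 65 left.
Gen-11/T2 (25): +10 → 55 left.
Fill Gen-14 T1 block (15 at 23) → 40 left.
Gen-8 T1 at 21: fill all 40 → 0 left.
Total = 26×35 + 25×10 + 23×15 + 21×40 = 2345.

2345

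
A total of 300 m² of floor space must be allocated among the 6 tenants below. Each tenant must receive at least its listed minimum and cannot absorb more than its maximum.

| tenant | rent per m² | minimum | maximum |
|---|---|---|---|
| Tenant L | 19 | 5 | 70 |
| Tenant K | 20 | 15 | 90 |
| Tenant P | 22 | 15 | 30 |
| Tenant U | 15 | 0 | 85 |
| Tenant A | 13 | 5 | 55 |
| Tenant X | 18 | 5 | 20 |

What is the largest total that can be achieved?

5490

Meeting every minimum uses 5+15+15+0+5+5 = 45 m², leaving 255.
Highest rent per m² first: Tenant P 22 > Tenant K 20 > Tenant L 19 > Tenant X 18 > Tenant U 15 > Tenant A 13.
Tenant P: +15 to 30 (cap) ; 240 left.
Tenant K takes 75 more to reach its cap of 90 ; 165 left.
Tenant L: +65 to 70 (cap) ; 100 left.
Tenant X: +15 to 20 (cap) ; 85 left.
Tenant U takes 85 more to reach its cap of 85 ; 0 left.
Total = 19×70 + 20×90 + 22×30 + 15×85 + 13×5 + 18×20 = 5490.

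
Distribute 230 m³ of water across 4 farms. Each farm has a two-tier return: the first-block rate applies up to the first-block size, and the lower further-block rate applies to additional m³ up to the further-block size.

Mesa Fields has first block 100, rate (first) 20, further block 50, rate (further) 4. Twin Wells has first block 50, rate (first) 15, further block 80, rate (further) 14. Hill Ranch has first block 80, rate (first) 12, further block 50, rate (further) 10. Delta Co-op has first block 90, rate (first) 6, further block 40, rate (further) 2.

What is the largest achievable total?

3870

Rank every tier by rate: Mesa Fields/T1 20 > Twin Wells/T1 15 > Twin Wells/T2 14 > Hill Ranch/T1 12 > Hill Ranch/T2 10 > Delta Co-op/T1 6 > Mesa Fields/T2 4 > Delta Co-op/T2 2.
Mesa Fields/T1 (20): +100 ; 130 left.
Fill Twin Wells T1 block (50 at 15) ; 80 left.
Twin Wells/T2 (14): +80 ; 0 left.
Total = 20×100 + 15×50 + 14×80 = 3870.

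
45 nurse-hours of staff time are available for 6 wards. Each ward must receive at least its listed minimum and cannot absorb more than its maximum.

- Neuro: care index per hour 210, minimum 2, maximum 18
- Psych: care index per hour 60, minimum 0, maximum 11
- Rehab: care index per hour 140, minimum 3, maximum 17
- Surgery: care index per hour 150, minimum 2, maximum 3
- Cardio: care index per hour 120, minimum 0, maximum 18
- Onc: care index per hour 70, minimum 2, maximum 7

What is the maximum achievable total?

Meeting every minimum uses 2+0+3+2+0+2 = 9 nurse-hours, leaving 36.
Order the wards by care index per hour: Neuro 210 > Surgery 150 > Rehab 140 > Cardio 120 > Onc 70 > Psych 60.
Neuro takes 16 more to reach its cap of 18 ; 20 left.
Surgery takes 1 more to reach its cap of 3 ; 19 left.
Give Rehab 14 more to hit its cap of 17 ; 5 left.
Cardio: +5 (room for 18) → 5. Pool exhausted.
Total = 210×18 + 140×17 + 150×3 + 120×5 + 70×2 = 7350.

7350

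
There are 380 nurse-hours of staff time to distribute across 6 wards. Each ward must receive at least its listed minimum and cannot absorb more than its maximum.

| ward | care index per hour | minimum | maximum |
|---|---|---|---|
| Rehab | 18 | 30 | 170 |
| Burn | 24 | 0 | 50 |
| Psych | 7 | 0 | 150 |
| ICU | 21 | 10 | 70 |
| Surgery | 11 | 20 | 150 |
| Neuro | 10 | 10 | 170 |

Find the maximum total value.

6710

Meeting every minimum uses 30+0+0+10+20+10 = 70 nurse-hours, leaving 310.
Highest care index per hour first: Burn 24 > ICU 21 > Rehab 18 > Surgery 11 > Neuro 10 > Psych 7.
Burn: +50 to 50 (cap) ; 260 left.
ICU takes 60 more to reach its cap of 70 ; 200 left.
Rehab: +140 to 170 (cap) ; 60 left.
Surgery has room for 130 more but only 60 remain, so it gets 80.
Total = 18×170 + 24×50 + 21×70 + 11×80 + 10×10 = 6710.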